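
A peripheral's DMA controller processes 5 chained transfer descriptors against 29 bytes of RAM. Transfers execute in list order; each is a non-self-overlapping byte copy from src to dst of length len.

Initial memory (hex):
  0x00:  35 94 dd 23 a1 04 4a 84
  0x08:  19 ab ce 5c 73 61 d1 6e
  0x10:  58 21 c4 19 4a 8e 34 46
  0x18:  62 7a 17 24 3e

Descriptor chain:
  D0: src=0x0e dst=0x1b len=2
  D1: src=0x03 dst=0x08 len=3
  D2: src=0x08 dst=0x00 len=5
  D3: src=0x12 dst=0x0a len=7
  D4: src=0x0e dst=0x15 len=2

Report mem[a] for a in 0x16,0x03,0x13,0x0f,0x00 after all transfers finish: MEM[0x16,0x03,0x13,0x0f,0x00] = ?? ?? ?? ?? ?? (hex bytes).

MEM[0x16,0x03,0x13,0x0f,0x00] = 46 5c 19 46 23

  after D0: wrote 2B at 0x1b = d16e
  after D1: wrote 3B at 0x08 = 23a104
  after D2: wrote 5B at 0x00 = 23a1045c73
  after D3: wrote 7B at 0x0a = c4194a8e344662
  after D4: wrote 2B at 0x15 = 3446
query mem[0x16]=0x46, mem[0x03]=0x5c, mem[0x13]=0x19, mem[0x0f]=0x46, mem[0x00]=0x23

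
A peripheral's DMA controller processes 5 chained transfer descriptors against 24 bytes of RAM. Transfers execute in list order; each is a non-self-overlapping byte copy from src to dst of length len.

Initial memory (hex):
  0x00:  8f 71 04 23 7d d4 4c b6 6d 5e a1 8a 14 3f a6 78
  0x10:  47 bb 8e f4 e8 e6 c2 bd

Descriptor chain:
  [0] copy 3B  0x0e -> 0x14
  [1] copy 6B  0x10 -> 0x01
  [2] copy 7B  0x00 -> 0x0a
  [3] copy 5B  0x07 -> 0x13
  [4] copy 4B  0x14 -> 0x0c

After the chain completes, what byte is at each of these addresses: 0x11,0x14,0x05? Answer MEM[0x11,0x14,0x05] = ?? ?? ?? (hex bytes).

D0: mem[0x14..0x16] <- [a6 78 47]
D1: mem[0x01..0x06] <- [47 bb 8e f4 a6 78]
D2: mem[0x0a..0x10] <- [8f 47 bb 8e f4 a6 78]
D3: mem[0x13..0x17] <- [b6 6d 5e 8f 47]
D4: mem[0x0c..0x0f] <- [6d 5e 8f 47]
query mem[0x11]=0xbb, mem[0x14]=0x6d, mem[0x05]=0xa6

MEM[0x11,0x14,0x05] = bb 6d a6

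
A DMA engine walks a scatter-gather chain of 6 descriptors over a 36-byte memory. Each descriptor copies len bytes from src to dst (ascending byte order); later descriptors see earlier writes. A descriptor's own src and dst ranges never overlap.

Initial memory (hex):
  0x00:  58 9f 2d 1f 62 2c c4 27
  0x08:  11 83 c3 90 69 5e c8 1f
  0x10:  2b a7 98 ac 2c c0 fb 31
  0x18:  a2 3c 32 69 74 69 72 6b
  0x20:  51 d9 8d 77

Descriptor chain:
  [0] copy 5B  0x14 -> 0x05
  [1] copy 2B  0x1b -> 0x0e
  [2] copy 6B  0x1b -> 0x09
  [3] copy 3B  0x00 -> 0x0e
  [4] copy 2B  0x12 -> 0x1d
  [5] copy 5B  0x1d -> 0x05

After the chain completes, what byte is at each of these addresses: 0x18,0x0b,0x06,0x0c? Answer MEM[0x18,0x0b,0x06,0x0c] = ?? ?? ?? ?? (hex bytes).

MEM[0x18,0x0b,0x06,0x0c] = a2 69 ac 72

[0] 0x14->0x05 len=5 : 2c c0 fb 31 a2
[1] 0x1b->0x0e len=2 : 69 74
[2] 0x1b->0x09 len=6 : 69 74 69 72 6b 51
[3] 0x00->0x0e len=3 : 58 9f 2d
[4] 0x12->0x1d len=2 : 98 ac
[5] 0x1d->0x05 len=5 : 98 ac 6b 51 d9
query mem[0x18]=0xa2, mem[0x0b]=0x69, mem[0x06]=0xac, mem[0x0c]=0x72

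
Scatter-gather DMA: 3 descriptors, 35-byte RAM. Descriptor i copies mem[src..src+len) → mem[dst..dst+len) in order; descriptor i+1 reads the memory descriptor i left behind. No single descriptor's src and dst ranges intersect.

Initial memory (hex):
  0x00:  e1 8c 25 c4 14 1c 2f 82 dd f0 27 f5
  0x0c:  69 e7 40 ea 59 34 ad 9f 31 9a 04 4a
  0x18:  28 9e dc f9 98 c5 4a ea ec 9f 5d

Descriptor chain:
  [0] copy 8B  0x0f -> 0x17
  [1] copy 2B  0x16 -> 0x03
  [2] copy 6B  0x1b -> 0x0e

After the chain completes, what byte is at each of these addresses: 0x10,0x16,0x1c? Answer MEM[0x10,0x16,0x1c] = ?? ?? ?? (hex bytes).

#0 dst[0x17+8] := {0xea,0x59,0x34,0xad,0x9f,0x31,0x9a,0x04}
#1 dst[0x03+2] := {0x04,0xea}
#2 dst[0x0e+6] := {0x9f,0x31,0x9a,0x04,0xea,0xec}
query mem[0x10]=0x9a, mem[0x16]=0x04, mem[0x1c]=0x31

MEM[0x10,0x16,0x1c] = 9a 04 31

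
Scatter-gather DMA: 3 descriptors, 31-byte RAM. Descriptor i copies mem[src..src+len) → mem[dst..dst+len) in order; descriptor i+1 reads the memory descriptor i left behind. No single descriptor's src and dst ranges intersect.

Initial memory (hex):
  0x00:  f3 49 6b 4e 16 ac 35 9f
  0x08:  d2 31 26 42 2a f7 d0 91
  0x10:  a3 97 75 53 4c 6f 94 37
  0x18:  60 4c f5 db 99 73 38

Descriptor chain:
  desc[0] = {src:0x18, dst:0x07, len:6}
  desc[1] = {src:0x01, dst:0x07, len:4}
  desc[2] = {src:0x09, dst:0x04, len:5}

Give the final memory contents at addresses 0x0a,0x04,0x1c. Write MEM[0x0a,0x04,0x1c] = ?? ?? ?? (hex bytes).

D0: mem[0x07..0x0c] <- [60 4c f5 db 99 73]
D1: mem[0x07..0x0a] <- [49 6b 4e 16]
D2: mem[0x04..0x08] <- [4e 16 99 73 f7]
query mem[0x0a]=0x16, mem[0x04]=0x4e, mem[0x1c]=0x99

MEM[0x0a,0x04,0x1c] = 16 4e 99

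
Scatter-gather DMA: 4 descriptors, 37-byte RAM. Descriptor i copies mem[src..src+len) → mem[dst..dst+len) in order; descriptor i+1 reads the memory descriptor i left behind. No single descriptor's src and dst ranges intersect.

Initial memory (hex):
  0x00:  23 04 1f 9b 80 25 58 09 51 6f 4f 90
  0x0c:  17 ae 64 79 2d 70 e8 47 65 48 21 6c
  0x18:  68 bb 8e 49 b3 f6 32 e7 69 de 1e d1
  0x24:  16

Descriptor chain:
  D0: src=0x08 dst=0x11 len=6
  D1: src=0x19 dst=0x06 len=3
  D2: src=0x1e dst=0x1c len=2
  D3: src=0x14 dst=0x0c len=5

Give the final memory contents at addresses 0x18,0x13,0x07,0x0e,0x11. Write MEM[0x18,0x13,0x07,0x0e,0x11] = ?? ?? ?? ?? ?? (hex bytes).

MEM[0x18,0x13,0x07,0x0e,0x11] = 68 4f 8e ae 51

  after D0: wrote 6B at 0x11 = 516f4f9017ae
  after D1: wrote 3B at 0x06 = bb8e49
  after D2: wrote 2B at 0x1c = 32e7
  after D3: wrote 5B at 0x0c = 9017ae6c68
query mem[0x18]=0x68, mem[0x13]=0x4f, mem[0x07]=0x8e, mem[0x0e]=0xae, mem[0x11]=0x51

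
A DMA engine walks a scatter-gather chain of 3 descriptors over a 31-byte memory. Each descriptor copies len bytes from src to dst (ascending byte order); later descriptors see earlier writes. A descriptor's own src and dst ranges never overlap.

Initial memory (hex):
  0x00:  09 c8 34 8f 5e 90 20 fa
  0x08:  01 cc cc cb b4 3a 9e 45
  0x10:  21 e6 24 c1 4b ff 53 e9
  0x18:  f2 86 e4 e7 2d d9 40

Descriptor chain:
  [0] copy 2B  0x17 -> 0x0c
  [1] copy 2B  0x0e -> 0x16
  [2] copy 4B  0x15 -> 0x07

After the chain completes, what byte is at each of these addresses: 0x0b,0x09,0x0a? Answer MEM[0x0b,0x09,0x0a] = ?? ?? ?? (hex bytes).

MEM[0x0b,0x09,0x0a] = cb 45 f2

D0: mem[0x0c..0x0d] <- [e9 f2]
D1: mem[0x16..0x17] <- [9e 45]
D2: mem[0x07..0x0a] <- [ff 9e 45 f2]
query mem[0x0b]=0xcb, mem[0x09]=0x45, mem[0x0a]=0xf2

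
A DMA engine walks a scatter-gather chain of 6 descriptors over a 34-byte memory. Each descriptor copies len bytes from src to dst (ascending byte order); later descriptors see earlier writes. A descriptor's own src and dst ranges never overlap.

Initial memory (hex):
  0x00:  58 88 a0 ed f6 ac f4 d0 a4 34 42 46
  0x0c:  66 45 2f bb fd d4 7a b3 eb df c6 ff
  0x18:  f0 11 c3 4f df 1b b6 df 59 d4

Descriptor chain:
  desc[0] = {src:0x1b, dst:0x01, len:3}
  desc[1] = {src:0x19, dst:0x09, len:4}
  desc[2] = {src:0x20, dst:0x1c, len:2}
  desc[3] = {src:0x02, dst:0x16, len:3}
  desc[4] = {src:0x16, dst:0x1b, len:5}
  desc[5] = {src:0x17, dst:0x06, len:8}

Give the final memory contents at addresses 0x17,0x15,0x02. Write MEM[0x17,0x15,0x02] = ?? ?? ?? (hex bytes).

#0 dst[0x01+3] := {0x4f,0xdf,0x1b}
#1 dst[0x09+4] := {0x11,0xc3,0x4f,0xdf}
#2 dst[0x1c+2] := {0x59,0xd4}
#3 dst[0x16+3] := {0xdf,0x1b,0xf6}
#4 dst[0x1b+5] := {0xdf,0x1b,0xf6,0x11,0xc3}
#5 dst[0x06+8] := {0x1b,0xf6,0x11,0xc3,0xdf,0x1b,0xf6,0x11}
query mem[0x17]=0x1b, mem[0x15]=0xdf, mem[0x02]=0xdf

MEM[0x17,0x15,0x02] = 1b df df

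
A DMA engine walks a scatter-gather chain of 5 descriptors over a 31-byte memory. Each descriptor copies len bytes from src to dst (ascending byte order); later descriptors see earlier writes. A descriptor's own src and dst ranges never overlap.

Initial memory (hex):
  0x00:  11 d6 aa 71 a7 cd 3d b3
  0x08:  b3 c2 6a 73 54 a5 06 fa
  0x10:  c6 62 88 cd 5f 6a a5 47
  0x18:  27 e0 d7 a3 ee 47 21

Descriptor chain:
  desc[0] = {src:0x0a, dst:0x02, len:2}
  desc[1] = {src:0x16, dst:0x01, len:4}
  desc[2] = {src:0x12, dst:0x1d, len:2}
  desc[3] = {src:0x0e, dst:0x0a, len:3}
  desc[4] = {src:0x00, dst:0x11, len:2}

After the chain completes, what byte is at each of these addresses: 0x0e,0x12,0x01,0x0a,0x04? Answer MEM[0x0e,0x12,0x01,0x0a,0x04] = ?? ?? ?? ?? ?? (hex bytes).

MEM[0x0e,0x12,0x01,0x0a,0x04] = 06 a5 a5 06 e0

#0 dst[0x02+2] := {0x6a,0x73}
#1 dst[0x01+4] := {0xa5,0x47,0x27,0xe0}
#2 dst[0x1d+2] := {0x88,0xcd}
#3 dst[0x0a+3] := {0x06,0xfa,0xc6}
#4 dst[0x11+2] := {0x11,0xa5}
query mem[0x0e]=0x06, mem[0x12]=0xa5, mem[0x01]=0xa5, mem[0x0a]=0x06, mem[0x04]=0xe0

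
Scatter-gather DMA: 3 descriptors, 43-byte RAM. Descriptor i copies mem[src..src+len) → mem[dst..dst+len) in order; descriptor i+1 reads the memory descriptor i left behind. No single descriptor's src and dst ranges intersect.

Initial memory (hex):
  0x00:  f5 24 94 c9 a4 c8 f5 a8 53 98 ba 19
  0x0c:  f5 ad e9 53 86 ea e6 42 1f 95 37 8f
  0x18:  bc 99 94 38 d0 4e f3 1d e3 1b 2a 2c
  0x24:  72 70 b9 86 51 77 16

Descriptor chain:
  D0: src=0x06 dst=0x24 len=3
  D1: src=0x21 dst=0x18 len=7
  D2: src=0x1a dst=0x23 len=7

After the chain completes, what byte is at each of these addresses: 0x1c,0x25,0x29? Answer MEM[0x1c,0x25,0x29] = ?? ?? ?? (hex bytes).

  after D0: wrote 3B at 0x24 = f5a853
  after D1: wrote 7B at 0x18 = 1b2a2cf5a85386
  after D2: wrote 7B at 0x23 = 2cf5a853861de3
query mem[0x1c]=0xa8, mem[0x25]=0xa8, mem[0x29]=0xe3

MEM[0x1c,0x25,0x29] = a8 a8 e3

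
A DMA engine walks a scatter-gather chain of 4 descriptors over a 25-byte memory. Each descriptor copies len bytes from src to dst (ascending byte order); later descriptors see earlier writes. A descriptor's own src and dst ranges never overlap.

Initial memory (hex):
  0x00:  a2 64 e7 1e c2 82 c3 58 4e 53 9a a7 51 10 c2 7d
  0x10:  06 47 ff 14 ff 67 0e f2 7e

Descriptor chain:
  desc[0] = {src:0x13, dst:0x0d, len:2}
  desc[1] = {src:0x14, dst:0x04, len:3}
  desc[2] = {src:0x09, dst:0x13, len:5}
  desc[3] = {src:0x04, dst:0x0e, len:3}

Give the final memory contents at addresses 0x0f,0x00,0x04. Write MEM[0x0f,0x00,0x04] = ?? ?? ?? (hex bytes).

[0] 0x13->0x0d len=2 : 14 ff
[1] 0x14->0x04 len=3 : ff 67 0e
[2] 0x09->0x13 len=5 : 53 9a a7 51 14
[3] 0x04->0x0e len=3 : ff 67 0e
query mem[0x0f]=0x67, mem[0x00]=0xa2, mem[0x04]=0xff

MEM[0x0f,0x00,0x04] = 67 a2 ff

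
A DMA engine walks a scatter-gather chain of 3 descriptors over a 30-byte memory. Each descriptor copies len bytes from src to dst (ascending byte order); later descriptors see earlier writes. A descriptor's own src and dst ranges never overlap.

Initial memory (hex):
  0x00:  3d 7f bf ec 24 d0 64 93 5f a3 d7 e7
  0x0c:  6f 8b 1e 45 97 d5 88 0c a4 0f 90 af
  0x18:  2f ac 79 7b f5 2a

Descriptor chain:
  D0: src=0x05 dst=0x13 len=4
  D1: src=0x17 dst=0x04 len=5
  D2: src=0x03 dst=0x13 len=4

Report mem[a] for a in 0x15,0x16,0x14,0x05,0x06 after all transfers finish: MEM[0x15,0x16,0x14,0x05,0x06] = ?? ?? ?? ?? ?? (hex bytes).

D0: mem[0x13..0x16] <- [d0 64 93 5f]
D1: mem[0x04..0x08] <- [af 2f ac 79 7b]
D2: mem[0x13..0x16] <- [ec af 2f ac]
query mem[0x15]=0x2f, mem[0x16]=0xac, mem[0x14]=0xaf, mem[0x05]=0x2f, mem[0x06]=0xac

MEM[0x15,0x16,0x14,0x05,0x06] = 2f ac af 2f ac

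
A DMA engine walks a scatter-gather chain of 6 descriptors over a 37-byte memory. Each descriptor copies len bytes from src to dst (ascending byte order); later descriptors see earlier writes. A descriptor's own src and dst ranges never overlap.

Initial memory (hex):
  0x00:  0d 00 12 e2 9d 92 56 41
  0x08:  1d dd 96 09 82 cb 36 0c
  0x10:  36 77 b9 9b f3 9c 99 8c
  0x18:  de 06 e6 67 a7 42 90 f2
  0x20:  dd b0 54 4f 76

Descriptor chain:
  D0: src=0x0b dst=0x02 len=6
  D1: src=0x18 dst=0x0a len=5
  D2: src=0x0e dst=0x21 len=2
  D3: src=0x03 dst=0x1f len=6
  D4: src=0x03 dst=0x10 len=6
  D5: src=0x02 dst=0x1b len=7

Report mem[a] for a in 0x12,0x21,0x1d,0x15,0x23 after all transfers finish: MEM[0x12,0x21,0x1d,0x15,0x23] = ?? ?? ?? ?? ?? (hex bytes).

MEM[0x12,0x21,0x1d,0x15,0x23] = 36 1d cb 1d 36

  after D0: wrote 6B at 0x02 = 0982cb360c36
  after D1: wrote 5B at 0x0a = de06e667a7
  after D2: wrote 2B at 0x21 = a70c
  after D3: wrote 6B at 0x1f = 82cb360c361d
  after D4: wrote 6B at 0x10 = 82cb360c361d
  after D5: wrote 7B at 0x1b = 0982cb360c361d
query mem[0x12]=0x36, mem[0x21]=0x1d, mem[0x1d]=0xcb, mem[0x15]=0x1d, mem[0x23]=0x36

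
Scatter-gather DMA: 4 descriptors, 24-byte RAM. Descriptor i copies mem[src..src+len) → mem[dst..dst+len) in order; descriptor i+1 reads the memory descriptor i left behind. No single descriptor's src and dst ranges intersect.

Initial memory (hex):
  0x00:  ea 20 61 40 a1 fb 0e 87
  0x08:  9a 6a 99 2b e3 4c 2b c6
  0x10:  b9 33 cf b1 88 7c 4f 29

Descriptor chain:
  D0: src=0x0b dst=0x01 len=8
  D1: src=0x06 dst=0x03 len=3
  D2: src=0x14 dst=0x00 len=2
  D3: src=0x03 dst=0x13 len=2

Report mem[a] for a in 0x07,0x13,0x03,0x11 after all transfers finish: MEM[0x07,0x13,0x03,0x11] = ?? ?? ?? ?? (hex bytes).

#0 dst[0x01+8] := {0x2b,0xe3,0x4c,0x2b,0xc6,0xb9,0x33,0xcf}
#1 dst[0x03+3] := {0xb9,0x33,0xcf}
#2 dst[0x00+2] := {0x88,0x7c}
#3 dst[0x13+2] := {0xb9,0x33}
query mem[0x07]=0x33, mem[0x13]=0xb9, mem[0x03]=0xb9, mem[0x11]=0x33

MEM[0x07,0x13,0x03,0x11] = 33 b9 b9 33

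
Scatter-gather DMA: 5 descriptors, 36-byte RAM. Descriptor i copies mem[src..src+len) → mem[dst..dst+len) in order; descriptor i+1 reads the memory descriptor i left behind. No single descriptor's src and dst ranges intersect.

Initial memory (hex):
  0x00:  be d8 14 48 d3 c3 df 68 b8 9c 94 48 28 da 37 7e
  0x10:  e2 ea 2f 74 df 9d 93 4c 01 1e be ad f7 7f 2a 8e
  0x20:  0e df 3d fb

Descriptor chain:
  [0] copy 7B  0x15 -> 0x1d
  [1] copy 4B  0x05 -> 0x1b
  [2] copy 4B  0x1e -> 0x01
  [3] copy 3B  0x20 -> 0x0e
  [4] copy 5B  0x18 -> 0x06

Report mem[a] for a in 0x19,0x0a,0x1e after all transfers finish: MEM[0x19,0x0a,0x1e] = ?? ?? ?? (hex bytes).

[0] 0x15->0x1d len=7 : 9d 93 4c 01 1e be ad
[1] 0x05->0x1b len=4 : c3 df 68 b8
[2] 0x1e->0x01 len=4 : b8 4c 01 1e
[3] 0x20->0x0e len=3 : 01 1e be
[4] 0x18->0x06 len=5 : 01 1e be c3 df
query mem[0x19]=0x1e, mem[0x0a]=0xdf, mem[0x1e]=0xb8

MEM[0x19,0x0a,0x1e] = 1e df b8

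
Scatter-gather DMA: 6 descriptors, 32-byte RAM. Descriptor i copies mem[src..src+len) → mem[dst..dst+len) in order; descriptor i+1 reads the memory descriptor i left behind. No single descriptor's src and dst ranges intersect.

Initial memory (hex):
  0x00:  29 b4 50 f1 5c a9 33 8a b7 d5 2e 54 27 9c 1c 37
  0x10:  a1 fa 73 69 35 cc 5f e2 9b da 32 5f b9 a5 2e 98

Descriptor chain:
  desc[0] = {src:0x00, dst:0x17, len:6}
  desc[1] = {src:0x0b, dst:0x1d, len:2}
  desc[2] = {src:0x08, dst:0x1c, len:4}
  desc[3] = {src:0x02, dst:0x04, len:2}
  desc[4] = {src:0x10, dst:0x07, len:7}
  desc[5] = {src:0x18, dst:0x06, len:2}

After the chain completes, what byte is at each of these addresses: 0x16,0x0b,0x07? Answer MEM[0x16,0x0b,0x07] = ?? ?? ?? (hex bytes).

MEM[0x16,0x0b,0x07] = 5f 35 50

  after D0: wrote 6B at 0x17 = 29b450f15ca9
  after D1: wrote 2B at 0x1d = 5427
  after D2: wrote 4B at 0x1c = b7d52e54
  after D3: wrote 2B at 0x04 = 50f1
  after D4: wrote 7B at 0x07 = a1fa736935cc5f
  after D5: wrote 2B at 0x06 = b450
query mem[0x16]=0x5f, mem[0x0b]=0x35, mem[0x07]=0x50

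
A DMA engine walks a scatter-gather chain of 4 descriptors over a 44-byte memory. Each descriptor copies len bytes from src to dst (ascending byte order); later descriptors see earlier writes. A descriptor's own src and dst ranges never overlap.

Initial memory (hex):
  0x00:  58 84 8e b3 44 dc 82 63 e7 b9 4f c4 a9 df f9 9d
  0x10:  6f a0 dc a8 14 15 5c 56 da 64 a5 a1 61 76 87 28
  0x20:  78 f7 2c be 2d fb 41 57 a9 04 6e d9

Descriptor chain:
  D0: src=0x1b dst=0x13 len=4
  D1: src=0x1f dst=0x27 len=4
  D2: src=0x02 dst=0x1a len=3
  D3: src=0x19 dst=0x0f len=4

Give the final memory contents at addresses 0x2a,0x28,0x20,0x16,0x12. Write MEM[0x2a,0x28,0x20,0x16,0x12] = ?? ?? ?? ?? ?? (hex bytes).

MEM[0x2a,0x28,0x20,0x16,0x12] = 2c 78 78 87 44

[0] 0x1b->0x13 len=4 : a1 61 76 87
[1] 0x1f->0x27 len=4 : 28 78 f7 2c
[2] 0x02->0x1a len=3 : 8e b3 44
[3] 0x19->0x0f len=4 : 64 8e b3 44
query mem[0x2a]=0x2c, mem[0x28]=0x78, mem[0x20]=0x78, mem[0x16]=0x87, mem[0x12]=0x44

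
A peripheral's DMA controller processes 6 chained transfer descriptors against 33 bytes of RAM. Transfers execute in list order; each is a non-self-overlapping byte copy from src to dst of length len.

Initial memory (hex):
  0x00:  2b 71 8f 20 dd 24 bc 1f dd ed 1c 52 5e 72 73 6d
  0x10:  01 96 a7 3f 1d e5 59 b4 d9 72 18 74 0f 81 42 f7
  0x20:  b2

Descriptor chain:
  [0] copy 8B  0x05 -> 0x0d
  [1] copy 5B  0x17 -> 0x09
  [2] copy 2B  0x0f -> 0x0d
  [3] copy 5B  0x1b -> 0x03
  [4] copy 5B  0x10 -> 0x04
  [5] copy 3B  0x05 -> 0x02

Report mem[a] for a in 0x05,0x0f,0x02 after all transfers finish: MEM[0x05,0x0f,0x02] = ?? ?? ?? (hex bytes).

  after D0: wrote 8B at 0x0d = 24bc1fdded1c525e
  after D1: wrote 5B at 0x09 = b4d9721874
  after D2: wrote 2B at 0x0d = 1fdd
  after D3: wrote 5B at 0x03 = 740f8142f7
  after D4: wrote 5B at 0x04 = dded1c525e
  after D5: wrote 3B at 0x02 = ed1c52
query mem[0x05]=0xed, mem[0x0f]=0x1f, mem[0x02]=0xed

MEM[0x05,0x0f,0x02] = ed 1f ed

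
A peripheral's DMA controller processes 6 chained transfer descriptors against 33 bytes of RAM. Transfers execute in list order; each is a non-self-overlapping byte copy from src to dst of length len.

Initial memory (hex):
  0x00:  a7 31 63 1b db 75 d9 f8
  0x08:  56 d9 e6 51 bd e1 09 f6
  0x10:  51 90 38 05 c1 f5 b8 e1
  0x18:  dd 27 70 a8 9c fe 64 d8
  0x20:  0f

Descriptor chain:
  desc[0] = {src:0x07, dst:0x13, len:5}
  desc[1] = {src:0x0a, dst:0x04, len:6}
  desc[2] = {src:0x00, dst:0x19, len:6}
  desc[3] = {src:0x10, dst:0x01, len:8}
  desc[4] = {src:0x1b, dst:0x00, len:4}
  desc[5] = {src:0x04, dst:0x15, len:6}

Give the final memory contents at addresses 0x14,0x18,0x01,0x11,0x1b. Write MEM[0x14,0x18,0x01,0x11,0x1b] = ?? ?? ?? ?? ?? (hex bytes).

#0 dst[0x13+5] := {0xf8,0x56,0xd9,0xe6,0x51}
#1 dst[0x04+6] := {0xe6,0x51,0xbd,0xe1,0x09,0xf6}
#2 dst[0x19+6] := {0xa7,0x31,0x63,0x1b,0xe6,0x51}
#3 dst[0x01+8] := {0x51,0x90,0x38,0xf8,0x56,0xd9,0xe6,0x51}
#4 dst[0x00+4] := {0x63,0x1b,0xe6,0x51}
#5 dst[0x15+6] := {0xf8,0x56,0xd9,0xe6,0x51,0xf6}
query mem[0x14]=0x56, mem[0x18]=0xe6, mem[0x01]=0x1b, mem[0x11]=0x90, mem[0x1b]=0x63

MEM[0x14,0x18,0x01,0x11,0x1b] = 56 e6 1b 90 63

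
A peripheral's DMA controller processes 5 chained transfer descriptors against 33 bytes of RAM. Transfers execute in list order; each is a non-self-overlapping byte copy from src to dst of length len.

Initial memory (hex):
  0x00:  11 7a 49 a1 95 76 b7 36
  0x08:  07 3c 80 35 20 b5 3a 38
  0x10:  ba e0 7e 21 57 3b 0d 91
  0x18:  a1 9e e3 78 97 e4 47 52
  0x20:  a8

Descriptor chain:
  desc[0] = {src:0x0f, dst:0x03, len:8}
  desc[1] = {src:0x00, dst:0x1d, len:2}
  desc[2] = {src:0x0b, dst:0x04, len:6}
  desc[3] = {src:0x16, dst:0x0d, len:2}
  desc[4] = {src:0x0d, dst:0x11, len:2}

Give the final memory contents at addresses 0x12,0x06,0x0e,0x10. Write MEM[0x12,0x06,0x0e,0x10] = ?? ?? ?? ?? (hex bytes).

MEM[0x12,0x06,0x0e,0x10] = 91 b5 91 ba

  after D0: wrote 8B at 0x03 = 38bae07e21573b0d
  after D1: wrote 2B at 0x1d = 117a
  after D2: wrote 6B at 0x04 = 3520b53a38ba
  after D3: wrote 2B at 0x0d = 0d91
  after D4: wrote 2B at 0x11 = 0d91
query mem[0x12]=0x91, mem[0x06]=0xb5, mem[0x0e]=0x91, mem[0x10]=0xba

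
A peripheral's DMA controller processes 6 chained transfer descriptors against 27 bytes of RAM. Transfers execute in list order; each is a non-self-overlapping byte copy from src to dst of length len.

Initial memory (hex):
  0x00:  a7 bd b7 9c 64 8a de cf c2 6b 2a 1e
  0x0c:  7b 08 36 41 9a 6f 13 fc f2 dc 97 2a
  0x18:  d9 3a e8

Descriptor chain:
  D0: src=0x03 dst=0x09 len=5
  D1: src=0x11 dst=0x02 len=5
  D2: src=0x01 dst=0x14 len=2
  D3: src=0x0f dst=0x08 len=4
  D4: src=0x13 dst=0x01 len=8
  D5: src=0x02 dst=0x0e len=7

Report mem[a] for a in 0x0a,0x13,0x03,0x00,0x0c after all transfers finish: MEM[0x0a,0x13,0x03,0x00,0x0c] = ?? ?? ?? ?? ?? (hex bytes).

[0] 0x03->0x09 len=5 : 9c 64 8a de cf
[1] 0x11->0x02 len=5 : 6f 13 fc f2 dc
[2] 0x01->0x14 len=2 : bd 6f
[3] 0x0f->0x08 len=4 : 41 9a 6f 13
[4] 0x13->0x01 len=8 : fc bd 6f 97 2a d9 3a e8
[5] 0x02->0x0e len=7 : bd 6f 97 2a d9 3a e8
query mem[0x0a]=0x6f, mem[0x13]=0x3a, mem[0x03]=0x6f, mem[0x00]=0xa7, mem[0x0c]=0xde

MEM[0x0a,0x13,0x03,0x00,0x0c] = 6f 3a 6f a7 de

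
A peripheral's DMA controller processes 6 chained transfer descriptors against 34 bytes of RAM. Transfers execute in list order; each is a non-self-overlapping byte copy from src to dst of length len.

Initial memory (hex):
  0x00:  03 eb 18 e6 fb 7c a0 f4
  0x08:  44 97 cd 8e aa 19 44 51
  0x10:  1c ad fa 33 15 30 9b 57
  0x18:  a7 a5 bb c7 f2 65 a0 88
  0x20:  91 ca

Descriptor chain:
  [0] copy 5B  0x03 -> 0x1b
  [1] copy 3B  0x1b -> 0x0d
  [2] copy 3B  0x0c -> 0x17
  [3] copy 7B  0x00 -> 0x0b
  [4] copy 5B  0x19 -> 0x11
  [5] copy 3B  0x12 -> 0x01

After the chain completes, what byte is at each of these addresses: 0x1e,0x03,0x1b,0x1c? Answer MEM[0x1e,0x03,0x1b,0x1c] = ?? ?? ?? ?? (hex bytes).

MEM[0x1e,0x03,0x1b,0x1c] = a0 fb e6 fb

#0 dst[0x1b+5] := {0xe6,0xfb,0x7c,0xa0,0xf4}
#1 dst[0x0d+3] := {0xe6,0xfb,0x7c}
#2 dst[0x17+3] := {0xaa,0xe6,0xfb}
#3 dst[0x0b+7] := {0x03,0xeb,0x18,0xe6,0xfb,0x7c,0xa0}
#4 dst[0x11+5] := {0xfb,0xbb,0xe6,0xfb,0x7c}
#5 dst[0x01+3] := {0xbb,0xe6,0xfb}
query mem[0x1e]=0xa0, mem[0x03]=0xfb, mem[0x1b]=0xe6, mem[0x1c]=0xfb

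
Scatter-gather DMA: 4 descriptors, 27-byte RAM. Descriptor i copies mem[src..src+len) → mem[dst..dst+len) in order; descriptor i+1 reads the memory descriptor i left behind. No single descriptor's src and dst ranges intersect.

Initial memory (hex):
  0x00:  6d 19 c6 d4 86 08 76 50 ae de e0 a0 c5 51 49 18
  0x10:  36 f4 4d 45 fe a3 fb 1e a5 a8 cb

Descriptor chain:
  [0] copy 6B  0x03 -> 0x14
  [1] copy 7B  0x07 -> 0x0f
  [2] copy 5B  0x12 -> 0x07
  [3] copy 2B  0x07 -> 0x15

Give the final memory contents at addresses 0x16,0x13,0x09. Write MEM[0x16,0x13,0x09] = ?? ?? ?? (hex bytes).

MEM[0x16,0x13,0x09] = a0 a0 c5

D0: mem[0x14..0x19] <- [d4 86 08 76 50 ae]
D1: mem[0x0f..0x15] <- [50 ae de e0 a0 c5 51]
D2: mem[0x07..0x0b] <- [e0 a0 c5 51 08]
D3: mem[0x15..0x16] <- [e0 a0]
query mem[0x16]=0xa0, mem[0x13]=0xa0, mem[0x09]=0xc5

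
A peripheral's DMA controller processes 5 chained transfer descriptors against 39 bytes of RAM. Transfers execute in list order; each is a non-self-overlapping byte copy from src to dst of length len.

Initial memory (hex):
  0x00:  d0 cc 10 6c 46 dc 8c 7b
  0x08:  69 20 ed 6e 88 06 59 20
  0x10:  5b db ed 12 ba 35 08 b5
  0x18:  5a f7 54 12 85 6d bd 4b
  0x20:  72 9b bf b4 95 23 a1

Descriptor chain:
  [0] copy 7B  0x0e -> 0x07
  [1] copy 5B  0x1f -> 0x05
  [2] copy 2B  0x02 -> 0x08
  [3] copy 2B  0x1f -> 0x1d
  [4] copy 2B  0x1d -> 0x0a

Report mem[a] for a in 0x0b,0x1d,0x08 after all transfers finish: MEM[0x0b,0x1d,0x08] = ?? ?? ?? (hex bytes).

MEM[0x0b,0x1d,0x08] = 72 4b 10

  after D0: wrote 7B at 0x07 = 59205bdbed12ba
  after D1: wrote 5B at 0x05 = 4b729bbfb4
  after D2: wrote 2B at 0x08 = 106c
  after D3: wrote 2B at 0x1d = 4b72
  after D4: wrote 2B at 0x0a = 4b72
query mem[0x0b]=0x72, mem[0x1d]=0x4b, mem[0x08]=0x10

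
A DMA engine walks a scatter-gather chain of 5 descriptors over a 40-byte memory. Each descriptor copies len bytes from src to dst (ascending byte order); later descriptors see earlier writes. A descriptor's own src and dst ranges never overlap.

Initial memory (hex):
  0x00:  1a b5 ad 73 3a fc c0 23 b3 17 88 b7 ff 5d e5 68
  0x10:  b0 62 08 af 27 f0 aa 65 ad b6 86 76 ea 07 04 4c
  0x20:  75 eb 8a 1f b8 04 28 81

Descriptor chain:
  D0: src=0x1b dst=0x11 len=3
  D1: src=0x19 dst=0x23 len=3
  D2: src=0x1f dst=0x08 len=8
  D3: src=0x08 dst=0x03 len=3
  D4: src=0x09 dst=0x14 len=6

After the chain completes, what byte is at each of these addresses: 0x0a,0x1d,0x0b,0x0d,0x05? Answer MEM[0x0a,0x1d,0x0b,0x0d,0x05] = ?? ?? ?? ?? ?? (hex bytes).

MEM[0x0a,0x1d,0x0b,0x0d,0x05] = eb 07 8a 86 eb

  after D0: wrote 3B at 0x11 = 76ea07
  after D1: wrote 3B at 0x23 = b68676
  after D2: wrote 8B at 0x08 = 4c75eb8ab6867628
  after D3: wrote 3B at 0x03 = 4c75eb
  after D4: wrote 6B at 0x14 = 75eb8ab68676
query mem[0x0a]=0xeb, mem[0x1d]=0x07, mem[0x0b]=0x8a, mem[0x0d]=0x86, mem[0x05]=0xeb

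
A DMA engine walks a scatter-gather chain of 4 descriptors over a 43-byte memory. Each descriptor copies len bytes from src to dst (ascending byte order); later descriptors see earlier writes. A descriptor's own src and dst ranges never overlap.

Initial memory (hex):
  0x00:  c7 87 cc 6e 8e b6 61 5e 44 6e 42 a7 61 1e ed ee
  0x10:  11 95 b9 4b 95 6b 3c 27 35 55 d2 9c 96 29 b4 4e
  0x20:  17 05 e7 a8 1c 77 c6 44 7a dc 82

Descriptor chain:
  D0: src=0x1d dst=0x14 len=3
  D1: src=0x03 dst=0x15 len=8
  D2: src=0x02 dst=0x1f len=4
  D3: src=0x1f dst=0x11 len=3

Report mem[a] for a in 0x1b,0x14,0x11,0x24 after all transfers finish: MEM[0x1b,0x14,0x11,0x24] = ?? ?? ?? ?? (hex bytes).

MEM[0x1b,0x14,0x11,0x24] = 6e 29 cc 1c

[0] 0x1d->0x14 len=3 : 29 b4 4e
[1] 0x03->0x15 len=8 : 6e 8e b6 61 5e 44 6e 42
[2] 0x02->0x1f len=4 : cc 6e 8e b6
[3] 0x1f->0x11 len=3 : cc 6e 8e
query mem[0x1b]=0x6e, mem[0x14]=0x29, mem[0x11]=0xcc, mem[0x24]=0x1c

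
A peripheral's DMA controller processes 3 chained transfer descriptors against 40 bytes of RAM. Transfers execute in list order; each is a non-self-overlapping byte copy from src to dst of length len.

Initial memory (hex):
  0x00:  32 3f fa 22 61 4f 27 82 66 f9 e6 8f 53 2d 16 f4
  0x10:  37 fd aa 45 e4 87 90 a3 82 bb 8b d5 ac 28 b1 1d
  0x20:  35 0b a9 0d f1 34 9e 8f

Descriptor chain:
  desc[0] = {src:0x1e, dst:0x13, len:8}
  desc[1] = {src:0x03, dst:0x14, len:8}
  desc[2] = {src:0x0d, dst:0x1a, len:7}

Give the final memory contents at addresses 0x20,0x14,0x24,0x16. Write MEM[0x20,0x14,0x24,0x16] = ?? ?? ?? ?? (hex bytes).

#0 dst[0x13+8] := {0xb1,0x1d,0x35,0x0b,0xa9,0x0d,0xf1,0x34}
#1 dst[0x14+8] := {0x22,0x61,0x4f,0x27,0x82,0x66,0xf9,0xe6}
#2 dst[0x1a+7] := {0x2d,0x16,0xf4,0x37,0xfd,0xaa,0xb1}
query mem[0x20]=0xb1, mem[0x14]=0x22, mem[0x24]=0xf1, mem[0x16]=0x4f

MEM[0x20,0x14,0x24,0x16] = b1 22 f1 4f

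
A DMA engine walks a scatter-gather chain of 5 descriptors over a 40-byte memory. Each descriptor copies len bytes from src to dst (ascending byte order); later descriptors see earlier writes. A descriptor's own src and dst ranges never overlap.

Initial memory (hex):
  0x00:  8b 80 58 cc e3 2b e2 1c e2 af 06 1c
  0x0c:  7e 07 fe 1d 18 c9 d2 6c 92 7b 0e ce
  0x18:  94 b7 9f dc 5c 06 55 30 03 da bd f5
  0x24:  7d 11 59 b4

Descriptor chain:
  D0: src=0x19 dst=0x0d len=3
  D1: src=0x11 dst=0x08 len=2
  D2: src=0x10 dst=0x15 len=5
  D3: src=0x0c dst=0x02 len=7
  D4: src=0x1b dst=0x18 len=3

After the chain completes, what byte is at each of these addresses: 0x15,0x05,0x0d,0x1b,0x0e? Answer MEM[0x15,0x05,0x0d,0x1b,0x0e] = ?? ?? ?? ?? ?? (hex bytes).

[0] 0x19->0x0d len=3 : b7 9f dc
[1] 0x11->0x08 len=2 : c9 d2
[2] 0x10->0x15 len=5 : 18 c9 d2 6c 92
[3] 0x0c->0x02 len=7 : 7e b7 9f dc 18 c9 d2
[4] 0x1b->0x18 len=3 : dc 5c 06
query mem[0x15]=0x18, mem[0x05]=0xdc, mem[0x0d]=0xb7, mem[0x1b]=0xdc, mem[0x0e]=0x9f

MEM[0x15,0x05,0x0d,0x1b,0x0e] = 18 dc b7 dc 9f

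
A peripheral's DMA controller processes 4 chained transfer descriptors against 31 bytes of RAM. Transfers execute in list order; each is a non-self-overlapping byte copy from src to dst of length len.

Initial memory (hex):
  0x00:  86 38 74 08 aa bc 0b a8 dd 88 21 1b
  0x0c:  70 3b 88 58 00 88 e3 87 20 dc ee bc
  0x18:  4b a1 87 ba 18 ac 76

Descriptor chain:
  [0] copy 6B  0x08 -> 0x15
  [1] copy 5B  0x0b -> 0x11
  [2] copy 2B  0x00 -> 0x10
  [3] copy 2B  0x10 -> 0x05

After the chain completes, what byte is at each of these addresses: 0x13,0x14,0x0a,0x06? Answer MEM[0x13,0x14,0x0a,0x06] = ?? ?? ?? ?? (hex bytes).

[0] 0x08->0x15 len=6 : dd 88 21 1b 70 3b
[1] 0x0b->0x11 len=5 : 1b 70 3b 88 58
[2] 0x00->0x10 len=2 : 86 38
[3] 0x10->0x05 len=2 : 86 38
query mem[0x13]=0x3b, mem[0x14]=0x88, mem[0x0a]=0x21, mem[0x06]=0x38

MEM[0x13,0x14,0x0a,0x06] = 3b 88 21 38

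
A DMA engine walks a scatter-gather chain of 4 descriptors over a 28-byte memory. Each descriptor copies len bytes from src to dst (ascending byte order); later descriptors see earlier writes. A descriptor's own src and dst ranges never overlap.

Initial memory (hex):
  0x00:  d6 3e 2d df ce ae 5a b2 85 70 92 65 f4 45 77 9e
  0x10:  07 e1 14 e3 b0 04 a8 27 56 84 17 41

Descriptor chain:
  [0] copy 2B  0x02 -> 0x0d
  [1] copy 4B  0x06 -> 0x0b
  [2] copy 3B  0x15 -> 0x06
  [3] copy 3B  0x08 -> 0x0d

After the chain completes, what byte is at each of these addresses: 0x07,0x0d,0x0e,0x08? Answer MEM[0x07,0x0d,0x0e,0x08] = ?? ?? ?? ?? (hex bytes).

MEM[0x07,0x0d,0x0e,0x08] = a8 27 70 27

#0 dst[0x0d+2] := {0x2d,0xdf}
#1 dst[0x0b+4] := {0x5a,0xb2,0x85,0x70}
#2 dst[0x06+3] := {0x04,0xa8,0x27}
#3 dst[0x0d+3] := {0x27,0x70,0x92}
query mem[0x07]=0xa8, mem[0x0d]=0x27, mem[0x0e]=0x70, mem[0x08]=0x27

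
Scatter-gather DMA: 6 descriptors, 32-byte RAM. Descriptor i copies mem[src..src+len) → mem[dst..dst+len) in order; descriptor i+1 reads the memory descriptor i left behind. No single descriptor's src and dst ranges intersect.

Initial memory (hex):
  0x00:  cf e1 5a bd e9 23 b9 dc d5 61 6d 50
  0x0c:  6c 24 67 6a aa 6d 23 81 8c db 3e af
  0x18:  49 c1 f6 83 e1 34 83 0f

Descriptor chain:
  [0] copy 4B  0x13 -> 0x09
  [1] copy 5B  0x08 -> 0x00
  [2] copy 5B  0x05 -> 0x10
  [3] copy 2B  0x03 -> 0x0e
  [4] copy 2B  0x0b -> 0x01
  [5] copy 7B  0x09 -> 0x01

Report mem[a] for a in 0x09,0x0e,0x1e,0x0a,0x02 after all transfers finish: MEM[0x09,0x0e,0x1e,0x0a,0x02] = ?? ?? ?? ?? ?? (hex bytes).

MEM[0x09,0x0e,0x1e,0x0a,0x02] = 81 db 83 8c 8c

D0: mem[0x09..0x0c] <- [81 8c db 3e]
D1: mem[0x00..0x04] <- [d5 81 8c db 3e]
D2: mem[0x10..0x14] <- [23 b9 dc d5 81]
D3: mem[0x0e..0x0f] <- [db 3e]
D4: mem[0x01..0x02] <- [db 3e]
D5: mem[0x01..0x07] <- [81 8c db 3e 24 db 3e]
query mem[0x09]=0x81, mem[0x0e]=0xdb, mem[0x1e]=0x83, mem[0x0a]=0x8c, mem[0x02]=0x8c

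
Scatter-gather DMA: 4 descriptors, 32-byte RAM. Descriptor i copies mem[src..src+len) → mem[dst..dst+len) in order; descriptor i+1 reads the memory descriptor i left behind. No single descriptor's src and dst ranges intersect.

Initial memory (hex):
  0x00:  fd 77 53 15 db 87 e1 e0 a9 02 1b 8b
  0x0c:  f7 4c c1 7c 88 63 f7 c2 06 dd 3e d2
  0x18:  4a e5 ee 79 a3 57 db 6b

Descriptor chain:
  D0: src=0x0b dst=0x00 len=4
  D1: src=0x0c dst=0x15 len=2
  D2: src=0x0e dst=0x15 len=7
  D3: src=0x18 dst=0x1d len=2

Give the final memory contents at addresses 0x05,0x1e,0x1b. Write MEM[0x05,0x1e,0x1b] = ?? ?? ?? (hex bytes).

MEM[0x05,0x1e,0x1b] = 87 f7 06

D0: mem[0x00..0x03] <- [8b f7 4c c1]
D1: mem[0x15..0x16] <- [f7 4c]
D2: mem[0x15..0x1b] <- [c1 7c 88 63 f7 c2 06]
D3: mem[0x1d..0x1e] <- [63 f7]
query mem[0x05]=0x87, mem[0x1e]=0xf7, mem[0x1b]=0x06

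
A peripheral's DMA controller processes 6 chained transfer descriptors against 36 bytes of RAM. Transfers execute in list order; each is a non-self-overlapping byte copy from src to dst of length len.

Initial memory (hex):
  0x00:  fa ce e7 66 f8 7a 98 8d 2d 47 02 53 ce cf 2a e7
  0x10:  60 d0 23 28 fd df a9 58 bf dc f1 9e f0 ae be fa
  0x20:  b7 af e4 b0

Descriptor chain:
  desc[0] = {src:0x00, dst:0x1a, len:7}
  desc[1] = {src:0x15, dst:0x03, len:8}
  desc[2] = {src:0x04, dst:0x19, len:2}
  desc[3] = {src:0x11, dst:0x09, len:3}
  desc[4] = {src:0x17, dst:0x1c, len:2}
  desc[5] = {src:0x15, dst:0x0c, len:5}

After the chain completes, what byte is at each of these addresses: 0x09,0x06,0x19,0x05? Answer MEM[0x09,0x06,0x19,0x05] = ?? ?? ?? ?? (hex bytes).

[0] 0x00->0x1a len=7 : fa ce e7 66 f8 7a 98
[1] 0x15->0x03 len=8 : df a9 58 bf dc fa ce e7
[2] 0x04->0x19 len=2 : a9 58
[3] 0x11->0x09 len=3 : d0 23 28
[4] 0x17->0x1c len=2 : 58 bf
[5] 0x15->0x0c len=5 : df a9 58 bf a9
query mem[0x09]=0xd0, mem[0x06]=0xbf, mem[0x19]=0xa9, mem[0x05]=0x58

MEM[0x09,0x06,0x19,0x05] = d0 bf a9 58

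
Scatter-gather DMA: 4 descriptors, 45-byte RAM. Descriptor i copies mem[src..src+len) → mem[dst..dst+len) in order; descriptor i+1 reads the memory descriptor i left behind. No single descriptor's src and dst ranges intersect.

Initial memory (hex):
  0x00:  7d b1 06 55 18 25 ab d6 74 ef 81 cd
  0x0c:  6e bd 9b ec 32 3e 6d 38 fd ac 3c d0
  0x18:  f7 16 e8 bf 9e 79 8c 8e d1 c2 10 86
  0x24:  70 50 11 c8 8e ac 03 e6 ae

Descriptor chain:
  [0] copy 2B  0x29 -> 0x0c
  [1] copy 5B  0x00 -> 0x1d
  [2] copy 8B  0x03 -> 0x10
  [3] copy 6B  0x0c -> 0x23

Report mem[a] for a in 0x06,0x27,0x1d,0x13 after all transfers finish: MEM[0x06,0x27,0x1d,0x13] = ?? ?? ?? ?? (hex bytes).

MEM[0x06,0x27,0x1d,0x13] = ab 55 7d ab

D0: mem[0x0c..0x0d] <- [ac 03]
D1: mem[0x1d..0x21] <- [7d b1 06 55 18]
D2: mem[0x10..0x17] <- [55 18 25 ab d6 74 ef 81]
D3: mem[0x23..0x28] <- [ac 03 9b ec 55 18]
query mem[0x06]=0xab, mem[0x27]=0x55, mem[0x1d]=0x7d, mem[0x13]=0xab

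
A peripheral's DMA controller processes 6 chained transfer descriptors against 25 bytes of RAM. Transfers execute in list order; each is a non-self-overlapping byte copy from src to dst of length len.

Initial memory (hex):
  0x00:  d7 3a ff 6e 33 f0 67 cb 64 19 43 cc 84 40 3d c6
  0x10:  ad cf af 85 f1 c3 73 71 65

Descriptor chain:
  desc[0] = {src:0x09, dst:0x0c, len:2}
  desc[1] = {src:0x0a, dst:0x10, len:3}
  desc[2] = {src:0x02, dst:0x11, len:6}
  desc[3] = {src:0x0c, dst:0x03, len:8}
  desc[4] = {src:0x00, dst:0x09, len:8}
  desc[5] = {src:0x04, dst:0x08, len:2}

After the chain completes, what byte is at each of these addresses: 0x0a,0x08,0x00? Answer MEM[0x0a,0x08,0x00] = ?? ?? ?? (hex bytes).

MEM[0x0a,0x08,0x00] = 3a 43 d7

#0 dst[0x0c+2] := {0x19,0x43}
#1 dst[0x10+3] := {0x43,0xcc,0x19}
#2 dst[0x11+6] := {0xff,0x6e,0x33,0xf0,0x67,0xcb}
#3 dst[0x03+8] := {0x19,0x43,0x3d,0xc6,0x43,0xff,0x6e,0x33}
#4 dst[0x09+8] := {0xd7,0x3a,0xff,0x19,0x43,0x3d,0xc6,0x43}
#5 dst[0x08+2] := {0x43,0x3d}
query mem[0x0a]=0x3a, mem[0x08]=0x43, mem[0x00]=0xd7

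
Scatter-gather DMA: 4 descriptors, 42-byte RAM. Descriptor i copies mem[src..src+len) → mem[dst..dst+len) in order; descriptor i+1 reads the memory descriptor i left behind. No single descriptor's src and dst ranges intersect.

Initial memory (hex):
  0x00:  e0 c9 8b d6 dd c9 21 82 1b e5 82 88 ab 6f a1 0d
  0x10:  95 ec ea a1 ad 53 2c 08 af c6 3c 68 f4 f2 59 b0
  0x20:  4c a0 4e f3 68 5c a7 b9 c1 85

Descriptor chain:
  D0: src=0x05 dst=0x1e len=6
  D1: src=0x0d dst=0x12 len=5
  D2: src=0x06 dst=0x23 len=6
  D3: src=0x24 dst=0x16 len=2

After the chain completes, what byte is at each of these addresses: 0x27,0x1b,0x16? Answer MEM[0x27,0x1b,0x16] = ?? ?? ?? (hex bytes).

MEM[0x27,0x1b,0x16] = 82 68 82

[0] 0x05->0x1e len=6 : c9 21 82 1b e5 82
[1] 0x0d->0x12 len=5 : 6f a1 0d 95 ec
[2] 0x06->0x23 len=6 : 21 82 1b e5 82 88
[3] 0x24->0x16 len=2 : 82 1b
query mem[0x27]=0x82, mem[0x1b]=0x68, mem[0x16]=0x82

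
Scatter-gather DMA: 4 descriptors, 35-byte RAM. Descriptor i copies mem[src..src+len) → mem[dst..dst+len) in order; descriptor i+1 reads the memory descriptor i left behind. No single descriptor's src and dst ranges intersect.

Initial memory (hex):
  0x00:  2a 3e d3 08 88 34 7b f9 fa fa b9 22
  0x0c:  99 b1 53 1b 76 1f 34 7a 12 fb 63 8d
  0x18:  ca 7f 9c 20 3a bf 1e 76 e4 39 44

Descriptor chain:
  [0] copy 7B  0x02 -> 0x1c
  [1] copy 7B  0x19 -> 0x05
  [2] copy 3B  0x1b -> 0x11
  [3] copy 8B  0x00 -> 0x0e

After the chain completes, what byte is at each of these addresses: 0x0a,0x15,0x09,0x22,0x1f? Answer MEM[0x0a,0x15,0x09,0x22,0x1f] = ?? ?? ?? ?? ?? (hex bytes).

MEM[0x0a,0x15,0x09,0x22,0x1f] = 88 20 08 fa 34

  after D0: wrote 7B at 0x1c = d30888347bf9fa
  after D1: wrote 7B at 0x05 = 7f9c20d3088834
  after D2: wrote 3B at 0x11 = 20d308
  after D3: wrote 8B at 0x0e = 2a3ed308887f9c20
query mem[0x0a]=0x88, mem[0x15]=0x20, mem[0x09]=0x08, mem[0x22]=0xfa, mem[0x1f]=0x34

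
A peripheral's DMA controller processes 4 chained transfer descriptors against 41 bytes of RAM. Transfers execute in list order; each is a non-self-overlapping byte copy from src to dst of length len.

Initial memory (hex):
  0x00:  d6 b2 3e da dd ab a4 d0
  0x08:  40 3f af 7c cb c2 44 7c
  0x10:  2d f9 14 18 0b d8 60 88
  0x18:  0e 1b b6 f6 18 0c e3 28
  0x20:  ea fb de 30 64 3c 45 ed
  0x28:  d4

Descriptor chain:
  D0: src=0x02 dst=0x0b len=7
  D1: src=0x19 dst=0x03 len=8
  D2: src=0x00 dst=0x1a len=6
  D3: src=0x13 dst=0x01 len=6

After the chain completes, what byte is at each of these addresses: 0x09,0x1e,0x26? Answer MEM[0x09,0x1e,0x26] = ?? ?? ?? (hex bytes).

#0 dst[0x0b+7] := {0x3e,0xda,0xdd,0xab,0xa4,0xd0,0x40}
#1 dst[0x03+8] := {0x1b,0xb6,0xf6,0x18,0x0c,0xe3,0x28,0xea}
#2 dst[0x1a+6] := {0xd6,0xb2,0x3e,0x1b,0xb6,0xf6}
#3 dst[0x01+6] := {0x18,0x0b,0xd8,0x60,0x88,0x0e}
query mem[0x09]=0x28, mem[0x1e]=0xb6, mem[0x26]=0x45

MEM[0x09,0x1e,0x26] = 28 b6 45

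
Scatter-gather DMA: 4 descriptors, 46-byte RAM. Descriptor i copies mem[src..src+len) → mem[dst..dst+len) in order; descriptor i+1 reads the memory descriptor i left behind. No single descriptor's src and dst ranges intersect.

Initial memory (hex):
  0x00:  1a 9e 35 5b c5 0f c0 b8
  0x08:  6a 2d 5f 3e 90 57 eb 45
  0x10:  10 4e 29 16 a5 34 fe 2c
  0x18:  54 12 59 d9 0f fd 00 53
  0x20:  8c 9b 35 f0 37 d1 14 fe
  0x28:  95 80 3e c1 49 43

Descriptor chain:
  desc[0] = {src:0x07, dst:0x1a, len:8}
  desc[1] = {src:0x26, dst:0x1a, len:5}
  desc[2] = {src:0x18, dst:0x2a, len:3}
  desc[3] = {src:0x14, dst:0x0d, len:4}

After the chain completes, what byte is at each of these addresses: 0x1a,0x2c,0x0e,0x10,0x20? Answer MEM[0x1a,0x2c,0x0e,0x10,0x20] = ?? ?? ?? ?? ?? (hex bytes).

MEM[0x1a,0x2c,0x0e,0x10,0x20] = 14 14 34 2c 57

D0: mem[0x1a..0x21] <- [b8 6a 2d 5f 3e 90 57 eb]
D1: mem[0x1a..0x1e] <- [14 fe 95 80 3e]
D2: mem[0x2a..0x2c] <- [54 12 14]
D3: mem[0x0d..0x10] <- [a5 34 fe 2c]
query mem[0x1a]=0x14, mem[0x2c]=0x14, mem[0x0e]=0x34, mem[0x10]=0x2c, mem[0x20]=0x57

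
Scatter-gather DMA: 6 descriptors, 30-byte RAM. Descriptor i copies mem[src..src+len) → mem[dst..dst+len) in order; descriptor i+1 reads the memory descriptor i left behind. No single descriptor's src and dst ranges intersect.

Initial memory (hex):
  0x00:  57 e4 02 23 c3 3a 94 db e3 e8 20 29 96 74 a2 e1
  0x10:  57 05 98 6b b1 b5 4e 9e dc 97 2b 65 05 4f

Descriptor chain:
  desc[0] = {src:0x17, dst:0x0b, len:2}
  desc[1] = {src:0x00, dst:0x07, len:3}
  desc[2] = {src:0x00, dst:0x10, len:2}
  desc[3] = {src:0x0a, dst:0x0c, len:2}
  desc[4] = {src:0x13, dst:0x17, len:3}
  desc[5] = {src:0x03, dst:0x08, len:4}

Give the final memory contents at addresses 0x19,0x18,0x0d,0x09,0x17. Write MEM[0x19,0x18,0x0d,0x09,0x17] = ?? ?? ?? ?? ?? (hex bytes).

  after D0: wrote 2B at 0x0b = 9edc
  after D1: wrote 3B at 0x07 = 57e402
  after D2: wrote 2B at 0x10 = 57e4
  after D3: wrote 2B at 0x0c = 209e
  after D4: wrote 3B at 0x17 = 6bb1b5
  after D5: wrote 4B at 0x08 = 23c33a94
query mem[0x19]=0xb5, mem[0x18]=0xb1, mem[0x0d]=0x9e, mem[0x09]=0xc3, mem[0x17]=0x6b

MEM[0x19,0x18,0x0d,0x09,0x17] = b5 b1 9e c3 6b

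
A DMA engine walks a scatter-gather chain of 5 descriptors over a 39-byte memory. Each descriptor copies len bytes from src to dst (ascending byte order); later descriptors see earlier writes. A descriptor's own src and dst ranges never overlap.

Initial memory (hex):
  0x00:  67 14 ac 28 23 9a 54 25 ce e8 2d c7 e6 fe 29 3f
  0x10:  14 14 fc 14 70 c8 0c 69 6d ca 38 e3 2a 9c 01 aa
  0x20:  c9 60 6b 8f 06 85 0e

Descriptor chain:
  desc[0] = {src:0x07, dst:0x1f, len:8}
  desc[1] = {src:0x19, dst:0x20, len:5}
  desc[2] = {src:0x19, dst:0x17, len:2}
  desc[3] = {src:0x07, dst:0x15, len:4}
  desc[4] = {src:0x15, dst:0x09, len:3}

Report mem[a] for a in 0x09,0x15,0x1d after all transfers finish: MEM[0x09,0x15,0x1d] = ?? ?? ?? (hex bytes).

MEM[0x09,0x15,0x1d] = 25 25 9c

  after D0: wrote 8B at 0x1f = 25cee82dc7e6fe29
  after D1: wrote 5B at 0x20 = ca38e32a9c
  after D2: wrote 2B at 0x17 = ca38
  after D3: wrote 4B at 0x15 = 25cee82d
  after D4: wrote 3B at 0x09 = 25cee8
query mem[0x09]=0x25, mem[0x15]=0x25, mem[0x1d]=0x9c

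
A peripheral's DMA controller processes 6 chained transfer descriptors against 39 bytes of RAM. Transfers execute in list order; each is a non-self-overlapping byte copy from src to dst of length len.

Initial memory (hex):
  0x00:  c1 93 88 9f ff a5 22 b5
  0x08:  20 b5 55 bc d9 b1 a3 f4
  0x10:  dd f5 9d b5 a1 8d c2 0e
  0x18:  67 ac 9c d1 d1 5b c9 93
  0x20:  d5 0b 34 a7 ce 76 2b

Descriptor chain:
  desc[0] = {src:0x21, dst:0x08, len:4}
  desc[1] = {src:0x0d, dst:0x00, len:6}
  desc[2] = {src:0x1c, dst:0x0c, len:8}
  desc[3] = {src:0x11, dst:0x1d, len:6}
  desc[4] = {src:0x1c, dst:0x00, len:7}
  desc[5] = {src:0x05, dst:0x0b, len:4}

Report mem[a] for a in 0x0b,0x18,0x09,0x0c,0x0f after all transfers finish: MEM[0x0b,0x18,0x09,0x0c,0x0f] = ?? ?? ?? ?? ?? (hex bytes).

  after D0: wrote 4B at 0x08 = 0b34a7ce
  after D1: wrote 6B at 0x00 = b1a3f4ddf59d
  after D2: wrote 8B at 0x0c = d15bc993d50b34a7
  after D3: wrote 6B at 0x1d = 0b34a7a18dc2
  after D4: wrote 7B at 0x00 = d10b34a7a18dc2
  after D5: wrote 4B at 0x0b = 8dc2b50b
query mem[0x0b]=0x8d, mem[0x18]=0x67, mem[0x09]=0x34, mem[0x0c]=0xc2, mem[0x0f]=0x93

MEM[0x0b,0x18,0x09,0x0c,0x0f] = 8d 67 34 c2 93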